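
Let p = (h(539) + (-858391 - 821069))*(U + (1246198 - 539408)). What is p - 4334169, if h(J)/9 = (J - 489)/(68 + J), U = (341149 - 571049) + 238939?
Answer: -729741455327913/607 ≈ -1.2022e+12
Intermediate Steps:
U = 9039 (U = -229900 + 238939 = 9039)
h(J) = 9*(-489 + J)/(68 + J) (h(J) = 9*((J - 489)/(68 + J)) = 9*((-489 + J)/(68 + J)) = 9*(-489 + J)/(68 + J))
p = -729738824487330/607 (p = (9*(-489 + 539)/(68 + 539) + (-858391 - 821069))*(9039 + (1246198 - 539408)) = (9*50/607 - 1679460)*(9039 + 706790) = (9*(1/607)*50 - 1679460)*715829 = (450/607 - 1679460)*715829 = -1019431770/607*715829 = -729738824487330/607 ≈ -1.2022e+12)
p - 4334169 = -729738824487330/607 - 4334169 = -729741455327913/607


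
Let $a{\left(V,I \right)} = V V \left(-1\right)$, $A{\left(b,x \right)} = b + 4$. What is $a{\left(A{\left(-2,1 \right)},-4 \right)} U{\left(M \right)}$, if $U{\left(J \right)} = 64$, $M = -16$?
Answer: $-256$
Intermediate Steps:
$A{\left(b,x \right)} = 4 + b$
$a{\left(V,I \right)} = - V^{2}$ ($a{\left(V,I \right)} = V^{2} \left(-1\right) = - V^{2}$)
$a{\left(A{\left(-2,1 \right)},-4 \right)} U{\left(M \right)} = - \left(4 - 2\right)^{2} \cdot 64 = - 2^{2} \cdot 64 = \left(-1\right) 4 \cdot 64 = \left(-4\right) 64 = -256$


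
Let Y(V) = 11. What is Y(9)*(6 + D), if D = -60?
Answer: -594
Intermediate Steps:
Y(9)*(6 + D) = 11*(6 - 60) = 11*(-54) = -594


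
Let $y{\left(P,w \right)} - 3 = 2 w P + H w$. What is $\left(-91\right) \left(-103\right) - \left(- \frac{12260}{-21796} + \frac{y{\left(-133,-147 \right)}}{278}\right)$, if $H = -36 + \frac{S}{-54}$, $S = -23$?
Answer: $\frac{251207936117}{27266796} \approx 9213.0$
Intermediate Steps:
$H = - \frac{1921}{54}$ ($H = -36 - \frac{23}{-54} = -36 - - \frac{23}{54} = -36 + \frac{23}{54} = - \frac{1921}{54} \approx -35.574$)
$y{\left(P,w \right)} = 3 - \frac{1921 w}{54} + 2 P w$ ($y{\left(P,w \right)} = 3 + \left(2 w P - \frac{1921 w}{54}\right) = 3 + \left(2 P w - \frac{1921 w}{54}\right) = 3 + \left(- \frac{1921 w}{54} + 2 P w\right) = 3 - \frac{1921 w}{54} + 2 P w$)
$\left(-91\right) \left(-103\right) - \left(- \frac{12260}{-21796} + \frac{y{\left(-133,-147 \right)}}{278}\right) = \left(-91\right) \left(-103\right) - \left(- \frac{12260}{-21796} + \frac{3 - - \frac{94129}{18} + 2 \left(-133\right) \left(-147\right)}{278}\right) = 9373 - \left(\left(-12260\right) \left(- \frac{1}{21796}\right) + \left(3 + \frac{94129}{18} + 39102\right) \frac{1}{278}\right) = 9373 - \left(\frac{3065}{5449} + \frac{798019}{18} \cdot \frac{1}{278}\right) = 9373 - \left(\frac{3065}{5449} + \frac{798019}{5004}\right) = 9373 - \frac{4363742791}{27266796} = \frac{251207936117}{27266796}$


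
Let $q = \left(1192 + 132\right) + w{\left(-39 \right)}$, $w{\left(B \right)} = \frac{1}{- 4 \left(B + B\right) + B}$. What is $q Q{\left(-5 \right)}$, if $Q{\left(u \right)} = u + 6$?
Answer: $\frac{361453}{273} \approx 1324.0$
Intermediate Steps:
$Q{\left(u \right)} = 6 + u$
$w{\left(B \right)} = - \frac{1}{7 B}$ ($w{\left(B \right)} = \frac{1}{- 4 \cdot 2 B + B} = \frac{1}{- 8 B + B} = \frac{1}{\left(-7\right) B} = - \frac{1}{7 B}$)
$q = \frac{361453}{273}$ ($q = \left(1192 + 132\right) - \frac{1}{7 \left(-39\right)} = 1324 - - \frac{1}{273} = 1324 + \frac{1}{273} = \frac{361453}{273} \approx 1324.0$)
$q Q{\left(-5 \right)} = \frac{361453 \left(6 - 5\right)}{273} = \frac{361453}{273} \cdot 1 = \frac{361453}{273}$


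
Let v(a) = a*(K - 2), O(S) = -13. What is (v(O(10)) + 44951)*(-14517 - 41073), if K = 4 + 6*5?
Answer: -2475700650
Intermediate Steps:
K = 34 (K = 4 + 30 = 34)
v(a) = 32*a (v(a) = a*(34 - 2) = a*32 = 32*a)
(v(O(10)) + 44951)*(-14517 - 41073) = (32*(-13) + 44951)*(-14517 - 41073) = (-416 + 44951)*(-55590) = 44535*(-55590) = -2475700650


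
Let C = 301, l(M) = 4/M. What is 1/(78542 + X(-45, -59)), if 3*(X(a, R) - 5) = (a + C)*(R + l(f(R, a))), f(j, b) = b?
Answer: 135/9923141 ≈ 1.3605e-5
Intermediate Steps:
X(a, R) = 5 + (301 + a)*(R + 4/a)/3 (X(a, R) = 5 + ((a + 301)*(R + 4/a))/3 = 5 + ((301 + a)*(R + 4/a))/3 = 5 + (301 + a)*(R + 4/a)/3)
1/(78542 + X(-45, -59)) = 1/(78542 + (⅓)*(1204 - 45*(19 + 301*(-59) - 59*(-45)))/(-45)) = 1/(78542 + (⅓)*(-1/45)*(1204 - 45*(19 - 17759 + 2655))) = 1/(78542 + (⅓)*(-1/45)*(1204 - 45*(-15085))) = 1/(78542 + (⅓)*(-1/45)*(1204 + 678825)) = 1/(78542 + (⅓)*(-1/45)*680029) = 1/(78542 - 680029/135) = 1/(9923141/135) = 135/9923141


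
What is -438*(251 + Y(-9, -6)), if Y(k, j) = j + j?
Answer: -104682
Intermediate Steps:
Y(k, j) = 2*j
-438*(251 + Y(-9, -6)) = -438*(251 + 2*(-6)) = -438*(251 - 12) = -438*239 = -104682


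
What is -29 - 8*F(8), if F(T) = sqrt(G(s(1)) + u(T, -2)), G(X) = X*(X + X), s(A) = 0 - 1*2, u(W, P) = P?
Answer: -29 - 8*sqrt(6) ≈ -48.596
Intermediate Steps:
s(A) = -2 (s(A) = 0 - 2 = -2)
G(X) = 2*X**2 (G(X) = X*(2*X) = 2*X**2)
F(T) = sqrt(6) (F(T) = sqrt(2*(-2)**2 - 2) = sqrt(2*4 - 2) = sqrt(8 - 2) = sqrt(6))
-29 - 8*F(8) = -29 - 8*sqrt(6)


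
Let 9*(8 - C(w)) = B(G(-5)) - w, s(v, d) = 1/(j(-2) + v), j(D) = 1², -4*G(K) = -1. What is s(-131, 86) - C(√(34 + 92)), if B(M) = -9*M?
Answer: -2147/260 - √14/3 ≈ -9.5049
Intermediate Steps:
G(K) = ¼ (G(K) = -¼*(-1) = ¼)
j(D) = 1
s(v, d) = 1/(1 + v)
C(w) = 33/4 + w/9 (C(w) = 8 - (-9*¼ - w)/9 = 8 - (-9/4 - w)/9 = 8 + (¼ + w/9) = 33/4 + w/9)
s(-131, 86) - C(√(34 + 92)) = 1/(1 - 131) - (33/4 + √(34 + 92)/9) = 1/(-130) - (33/4 + √126/9) = -1/130 - (33/4 + (3*√14)/9) = -1/130 - (33/4 + √14/3) = -1/130 + (-33/4 - √14/3) = -2147/260 - √14/3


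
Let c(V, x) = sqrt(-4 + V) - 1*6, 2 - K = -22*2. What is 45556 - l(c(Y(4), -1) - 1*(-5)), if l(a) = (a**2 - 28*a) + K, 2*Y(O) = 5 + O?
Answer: 90961/2 + 15*sqrt(2) ≈ 45502.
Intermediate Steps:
K = 46 (K = 2 - (-22)*2 = 2 - 1*(-44) = 2 + 44 = 46)
Y(O) = 5/2 + O/2 (Y(O) = (5 + O)/2 = 5/2 + O/2)
c(V, x) = -6 + sqrt(-4 + V) (c(V, x) = sqrt(-4 + V) - 6 = -6 + sqrt(-4 + V))
l(a) = 46 + a**2 - 28*a (l(a) = (a**2 - 28*a) + 46 = 46 + a**2 - 28*a)
45556 - l(c(Y(4), -1) - 1*(-5)) = 45556 - (46 + ((-6 + sqrt(-4 + (5/2 + (1/2)*4))) - 1*(-5))**2 - 28*((-6 + sqrt(-4 + (5/2 + (1/2)*4))) - 1*(-5))) = 45556 - (46 + ((-6 + sqrt(-4 + (5/2 + 2))) + 5)**2 - 28*((-6 + sqrt(-4 + (5/2 + 2))) + 5)) = 45556 - (46 + ((-6 + sqrt(-4 + 9/2)) + 5)**2 - 28*((-6 + sqrt(-4 + 9/2)) + 5)) = 45556 - (46 + ((-6 + sqrt(1/2)) + 5)**2 - 28*((-6 + sqrt(1/2)) + 5)) = 45556 - (46 + ((-6 + sqrt(2)/2) + 5)**2 - 28*((-6 + sqrt(2)/2) + 5)) = 45556 - (46 + (-1 + sqrt(2)/2)**2 - 28*(-1 + sqrt(2)/2)) = 45556 - (46 + (-1 + sqrt(2)/2)**2 + (28 - 14*sqrt(2))) = 45556 - (74 + (-1 + sqrt(2)/2)**2 - 14*sqrt(2)) = 45556 + (-74 - (-1 + sqrt(2)/2)**2 + 14*sqrt(2)) = 45482 - (-1 + sqrt(2)/2)**2 + 14*sqrt(2)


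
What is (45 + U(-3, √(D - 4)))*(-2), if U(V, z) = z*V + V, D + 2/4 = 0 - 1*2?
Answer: -84 + 3*I*√26 ≈ -84.0 + 15.297*I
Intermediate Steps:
D = -5/2 (D = -½ + (0 - 1*2) = -½ + (0 - 2) = -½ - 2 = -5/2 ≈ -2.5000)
U(V, z) = V + V*z (U(V, z) = V*z + V = V + V*z)
(45 + U(-3, √(D - 4)))*(-2) = (45 - 3*(1 + √(-5/2 - 4)))*(-2) = (45 - 3*(1 + √(-13/2)))*(-2) = (45 - 3*(1 + I*√26/2))*(-2) = (45 + (-3 - 3*I*√26/2))*(-2) = (42 - 3*I*√26/2)*(-2) = -84 + 3*I*√26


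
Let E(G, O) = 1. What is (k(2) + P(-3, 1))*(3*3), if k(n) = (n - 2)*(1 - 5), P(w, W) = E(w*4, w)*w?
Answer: -27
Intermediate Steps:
P(w, W) = w (P(w, W) = 1*w = w)
k(n) = 8 - 4*n (k(n) = (-2 + n)*(-4) = 8 - 4*n)
(k(2) + P(-3, 1))*(3*3) = ((8 - 4*2) - 3)*(3*3) = ((8 - 8) - 3)*9 = (0 - 3)*9 = -3*9 = -27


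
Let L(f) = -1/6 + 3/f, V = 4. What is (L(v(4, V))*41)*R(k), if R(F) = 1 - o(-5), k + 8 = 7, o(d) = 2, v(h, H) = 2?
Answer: -164/3 ≈ -54.667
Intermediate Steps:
k = -1 (k = -8 + 7 = -1)
L(f) = -⅙ + 3/f (L(f) = -1*⅙ + 3/f = -⅙ + 3/f)
R(F) = -1 (R(F) = 1 - 1*2 = 1 - 2 = -1)
(L(v(4, V))*41)*R(k) = (((⅙)*(18 - 1*2)/2)*41)*(-1) = (((⅙)*(½)*(18 - 2))*41)*(-1) = (((⅙)*(½)*16)*41)*(-1) = ((4/3)*41)*(-1) = (164/3)*(-1) = -164/3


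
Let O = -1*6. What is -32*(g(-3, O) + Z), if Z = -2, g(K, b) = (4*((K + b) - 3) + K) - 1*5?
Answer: 1856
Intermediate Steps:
O = -6
g(K, b) = -17 + 4*b + 5*K (g(K, b) = (4*(-3 + K + b) + K) - 5 = ((-12 + 4*K + 4*b) + K) - 5 = (-12 + 4*b + 5*K) - 5 = -17 + 4*b + 5*K)
-32*(g(-3, O) + Z) = -32*((-17 + 4*(-6) + 5*(-3)) - 2) = -32*((-17 - 24 - 15) - 2) = -32*(-56 - 2) = -32*(-58) = 1856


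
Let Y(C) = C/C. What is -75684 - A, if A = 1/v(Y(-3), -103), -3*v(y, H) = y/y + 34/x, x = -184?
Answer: -1892008/25 ≈ -75680.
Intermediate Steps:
Y(C) = 1
v(y, H) = -25/92 (v(y, H) = -(y/y + 34/(-184))/3 = -(1 + 34*(-1/184))/3 = -(1 - 17/92)/3 = -1/3*75/92 = -25/92)
A = -92/25 (A = 1/(-25/92) = -92/25 ≈ -3.6800)
-75684 - A = -75684 - 1*(-92/25) = -75684 + 92/25 = -1892008/25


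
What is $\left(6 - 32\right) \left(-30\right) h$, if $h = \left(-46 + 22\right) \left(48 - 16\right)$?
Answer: $-599040$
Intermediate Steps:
$h = -768$ ($h = \left(-24\right) 32 = -768$)
$\left(6 - 32\right) \left(-30\right) h = \left(6 - 32\right) \left(-30\right) \left(-768\right) = \left(-26\right) \left(-30\right) \left(-768\right) = 780 \left(-768\right) = -599040$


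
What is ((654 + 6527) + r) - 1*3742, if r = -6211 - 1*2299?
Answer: -5071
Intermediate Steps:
r = -8510 (r = -6211 - 2299 = -8510)
((654 + 6527) + r) - 1*3742 = ((654 + 6527) - 8510) - 1*3742 = (7181 - 8510) - 3742 = -1329 - 3742 = -5071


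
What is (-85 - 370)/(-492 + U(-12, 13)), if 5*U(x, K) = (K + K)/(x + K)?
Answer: 2275/2434 ≈ 0.93468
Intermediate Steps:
U(x, K) = 2*K/(5*(K + x)) (U(x, K) = ((K + K)/(x + K))/5 = ((2*K)/(K + x))/5 = (2*K/(K + x))/5 = 2*K/(5*(K + x)))
(-85 - 370)/(-492 + U(-12, 13)) = (-85 - 370)/(-492 + (⅖)*13/(13 - 12)) = -455/(-492 + (⅖)*13/1) = -455/(-492 + (⅖)*13*1) = -455/(-492 + 26/5) = -455/(-2434/5) = -455*(-5/2434) = 2275/2434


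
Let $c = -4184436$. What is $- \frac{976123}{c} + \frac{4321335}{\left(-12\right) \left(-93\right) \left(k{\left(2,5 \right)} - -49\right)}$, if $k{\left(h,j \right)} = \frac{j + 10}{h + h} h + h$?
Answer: $\frac{1008115383791}{15176949372} \approx 66.424$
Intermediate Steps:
$k{\left(h,j \right)} = 5 + h + \frac{j}{2}$ ($k{\left(h,j \right)} = \frac{10 + j}{2 h} h + h = \left(5 + \frac{j}{2}\right) + h = 5 + h + \frac{j}{2}$)
$- \frac{976123}{c} + \frac{4321335}{\left(-12\right) \left(-93\right) \left(k{\left(2,5 \right)} - -49\right)} = - \frac{976123}{-4184436} + \frac{4321335}{\left(-12\right) \left(-93\right) \left(\left(5 + 2 + \frac{1}{2} \cdot 5\right) - -49\right)} = \left(-976123\right) \left(- \frac{1}{4184436}\right) + \frac{4321335}{1116 \left(\left(5 + 2 + \frac{5}{2}\right) + 49\right)} = \frac{976123}{4184436} + \frac{4321335}{1116 \left(\frac{19}{2} + 49\right)} = \frac{976123}{4184436} + \frac{4321335}{1116 \cdot \frac{117}{2}} = \frac{976123}{4184436} + \frac{4321335}{65286} = \frac{976123}{4184436} + 4321335 \cdot \frac{1}{65286} = \frac{976123}{4184436} + \frac{1440445}{21762} = \frac{1008115383791}{15176949372}$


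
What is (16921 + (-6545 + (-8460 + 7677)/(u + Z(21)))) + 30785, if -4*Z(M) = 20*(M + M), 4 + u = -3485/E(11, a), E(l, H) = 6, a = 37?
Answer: 196301507/4769 ≈ 41162.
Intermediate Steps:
u = -3509/6 (u = -4 - 3485/6 = -3509/6 ≈ -584.83)
Z(M) = -10*M (Z(M) = -5*(M + M) = -5*2*M = -10*M)
(16921 + (-6545 + (-8460 + 7677)/(u + Z(21)))) + 30785 = (16921 + (-6545 + (-8460 + 7677)/(-3509/6 - 10*21))) + 30785 = (16921 + (-6545 - 783/(-3509/6 - 210))) + 30785 = (16921 + (-6545 - 783/(-4769/6))) + 30785 = (16921 + (-6545 - 783*(-6/4769))) + 30785 = (16921 + (-6545 + 4698/4769)) + 30785 = (16921 - 31208407/4769) + 30785 = 49487842/4769 + 30785 = 196301507/4769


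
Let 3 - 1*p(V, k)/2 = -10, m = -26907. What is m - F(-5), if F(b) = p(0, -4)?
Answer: -26933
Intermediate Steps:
p(V, k) = 26 (p(V, k) = 6 - 2*(-10) = 6 + 20 = 26)
F(b) = 26
m - F(-5) = -26907 - 1*26 = -26907 - 26 = -26933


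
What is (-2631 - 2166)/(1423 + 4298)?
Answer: -1599/1907 ≈ -0.83849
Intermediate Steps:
(-2631 - 2166)/(1423 + 4298) = -4797/5721 = -4797*1/5721 = -1599/1907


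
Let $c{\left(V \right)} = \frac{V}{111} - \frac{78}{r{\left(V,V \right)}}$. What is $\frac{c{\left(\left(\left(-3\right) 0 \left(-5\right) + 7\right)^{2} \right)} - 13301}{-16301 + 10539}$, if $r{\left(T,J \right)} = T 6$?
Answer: $\frac{72343181}{31339518} \approx 2.3084$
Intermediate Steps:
$r{\left(T,J \right)} = 6 T$
$c{\left(V \right)} = - \frac{13}{V} + \frac{V}{111}$ ($c{\left(V \right)} = \frac{V}{111} - \frac{78}{6 V} = V \frac{1}{111} - 78 \frac{1}{6 V} = \frac{V}{111} - \frac{13}{V} = - \frac{13}{V} + \frac{V}{111}$)
$\frac{c{\left(\left(\left(-3\right) 0 \left(-5\right) + 7\right)^{2} \right)} - 13301}{-16301 + 10539} = \frac{\left(- \frac{13}{\left(\left(-3\right) 0 \left(-5\right) + 7\right)^{2}} + \frac{\left(\left(-3\right) 0 \left(-5\right) + 7\right)^{2}}{111}\right) - 13301}{-16301 + 10539} = \frac{\left(- \frac{13}{\left(0 \left(-5\right) + 7\right)^{2}} + \frac{\left(0 \left(-5\right) + 7\right)^{2}}{111}\right) - 13301}{-5762} = \left(\left(- \frac{13}{\left(0 + 7\right)^{2}} + \frac{\left(0 + 7\right)^{2}}{111}\right) - 13301\right) \left(- \frac{1}{5762}\right) = \left(\left(- \frac{13}{7^{2}} + \frac{7^{2}}{111}\right) - 13301\right) \left(- \frac{1}{5762}\right) = \left(\left(- \frac{13}{49} + \frac{1}{111} \cdot 49\right) - 13301\right) \left(- \frac{1}{5762}\right) = \left(\left(\left(-13\right) \frac{1}{49} + \frac{49}{111}\right) - 13301\right) \left(- \frac{1}{5762}\right) = \left(\left(- \frac{13}{49} + \frac{49}{111}\right) - 13301\right) \left(- \frac{1}{5762}\right) = \left(\frac{958}{5439} - 13301\right) \left(- \frac{1}{5762}\right) = \left(- \frac{72343181}{5439}\right) \left(- \frac{1}{5762}\right) = \frac{72343181}{31339518}$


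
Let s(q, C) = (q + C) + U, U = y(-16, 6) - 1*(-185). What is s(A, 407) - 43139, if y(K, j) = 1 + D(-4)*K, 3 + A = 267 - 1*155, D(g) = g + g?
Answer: -42309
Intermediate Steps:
D(g) = 2*g
A = 109 (A = -3 + (267 - 1*155) = -3 + (267 - 155) = -3 + 112 = 109)
y(K, j) = 1 - 8*K (y(K, j) = 1 + (2*(-4))*K = 1 - 8*K)
U = 314 (U = (1 - 8*(-16)) - 1*(-185) = (1 + 128) + 185 = 129 + 185 = 314)
s(q, C) = 314 + C + q (s(q, C) = (q + C) + 314 = (C + q) + 314 = 314 + C + q)
s(A, 407) - 43139 = (314 + 407 + 109) - 43139 = 830 - 43139 = -42309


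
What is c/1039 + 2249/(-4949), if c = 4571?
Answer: 20285168/5142011 ≈ 3.9450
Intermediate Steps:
c/1039 + 2249/(-4949) = 4571/1039 + 2249/(-4949) = 4571*(1/1039) + 2249*(-1/4949) = 4571/1039 - 2249/4949 = 20285168/5142011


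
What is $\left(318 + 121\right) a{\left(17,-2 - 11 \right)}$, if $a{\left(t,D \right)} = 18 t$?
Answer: $134334$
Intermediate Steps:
$\left(318 + 121\right) a{\left(17,-2 - 11 \right)} = \left(318 + 121\right) 18 \cdot 17 = 439 \cdot 306 = 134334$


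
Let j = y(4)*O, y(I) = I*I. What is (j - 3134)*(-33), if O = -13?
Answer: 110286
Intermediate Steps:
y(I) = I²
j = -208 (j = 4²*(-13) = 16*(-13) = -208)
(j - 3134)*(-33) = (-208 - 3134)*(-33) = -3342*(-33) = 110286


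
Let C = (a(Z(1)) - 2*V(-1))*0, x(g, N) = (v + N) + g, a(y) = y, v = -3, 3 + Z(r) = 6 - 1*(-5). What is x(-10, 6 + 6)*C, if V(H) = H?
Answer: 0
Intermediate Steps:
Z(r) = 8 (Z(r) = -3 + (6 - 1*(-5)) = -3 + (6 + 5) = -3 + 11 = 8)
x(g, N) = -3 + N + g (x(g, N) = (-3 + N) + g = -3 + N + g)
C = 0 (C = (8 - 2*(-1))*0 = (8 + 2)*0 = 10*0 = 0)
x(-10, 6 + 6)*C = (-3 + (6 + 6) - 10)*0 = (-3 + 12 - 10)*0 = -1*0 = 0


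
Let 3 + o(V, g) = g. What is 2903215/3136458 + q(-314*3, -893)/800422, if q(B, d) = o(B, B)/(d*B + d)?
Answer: 69739891328546560/75342763249901121 ≈ 0.92563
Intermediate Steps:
o(V, g) = -3 + g
q(B, d) = (-3 + B)/(d + B*d) (q(B, d) = (-3 + B)/(d*B + d) = (-3 + B)/(B*d + d) = (-3 + B)/(d + B*d))
2903215/3136458 + q(-314*3, -893)/800422 = 2903215/3136458 + ((-3 - 314*3)/((-893)*(1 - 314*3)))/800422 = 2903215*(1/3136458) - (-3 - 942)/(893*(1 - 942))*(1/800422) = 2903215/3136458 - 1/893*(-945)/(-941)*(1/800422) = 2903215/3136458 - 1/893*(-1/941)*(-945)*(1/800422) = 2903215/3136458 - 945/840313*1/800422 = 2903215/3136458 - 135/96086430298 = 69739891328546560/75342763249901121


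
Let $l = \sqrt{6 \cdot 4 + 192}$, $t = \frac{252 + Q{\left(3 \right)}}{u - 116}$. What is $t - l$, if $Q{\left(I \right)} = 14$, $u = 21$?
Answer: $- \frac{14}{5} - 6 \sqrt{6} \approx -17.497$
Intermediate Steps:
$t = - \frac{14}{5}$ ($t = \frac{252 + 14}{21 - 116} = \frac{266}{-95} = 266 \left(- \frac{1}{95}\right) = - \frac{14}{5} \approx -2.8$)
$l = 6 \sqrt{6}$ ($l = \sqrt{24 + 192} = \sqrt{216} = 6 \sqrt{6} \approx 14.697$)
$t - l = - \frac{14}{5} - 6 \sqrt{6}$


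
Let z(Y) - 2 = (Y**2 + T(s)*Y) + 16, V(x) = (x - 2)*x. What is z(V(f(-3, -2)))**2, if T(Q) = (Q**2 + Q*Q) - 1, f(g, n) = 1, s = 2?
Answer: 144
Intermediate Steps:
V(x) = x*(-2 + x) (V(x) = (-2 + x)*x = x*(-2 + x))
T(Q) = -1 + 2*Q**2 (T(Q) = (Q**2 + Q**2) - 1 = 2*Q**2 - 1 = -1 + 2*Q**2)
z(Y) = 18 + Y**2 + 7*Y (z(Y) = 2 + ((Y**2 + (-1 + 2*2**2)*Y) + 16) = 2 + ((Y**2 + (-1 + 2*4)*Y) + 16) = 2 + ((Y**2 + (-1 + 8)*Y) + 16) = 2 + ((Y**2 + 7*Y) + 16) = 2 + (16 + Y**2 + 7*Y) = 18 + Y**2 + 7*Y)
z(V(f(-3, -2)))**2 = (18 + (1*(-2 + 1))**2 + 7*(1*(-2 + 1)))**2 = (18 + (1*(-1))**2 + 7*(1*(-1)))**2 = (18 + (-1)**2 + 7*(-1))**2 = (18 + 1 - 7)**2 = 12**2 = 144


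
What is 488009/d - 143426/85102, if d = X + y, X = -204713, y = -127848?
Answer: -44614217952/14150803111 ≈ -3.1528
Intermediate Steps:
d = -332561 (d = -204713 - 127848 = -332561)
488009/d - 143426/85102 = 488009/(-332561) - 143426/85102 = 488009*(-1/332561) - 143426*1/85102 = -488009/332561 - 71713/42551 = -44614217952/14150803111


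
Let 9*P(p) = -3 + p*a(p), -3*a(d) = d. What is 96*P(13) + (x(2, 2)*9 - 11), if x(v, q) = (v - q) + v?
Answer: -5633/9 ≈ -625.89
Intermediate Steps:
a(d) = -d/3
x(v, q) = -q + 2*v
P(p) = -⅓ - p²/27 (P(p) = (-3 + p*(-p/3))/9 = (-3 - p²/3)/9 = -⅓ - p²/27)
96*P(13) + (x(2, 2)*9 - 11) = 96*(-⅓ - 1/27*13²) + ((-1*2 + 2*2)*9 - 11) = 96*(-⅓ - 1/27*169) + ((-2 + 4)*9 - 11) = 96*(-⅓ - 169/27) + (2*9 - 11) = 96*(-178/27) + (18 - 11) = -5696/9 + 7 = -5633/9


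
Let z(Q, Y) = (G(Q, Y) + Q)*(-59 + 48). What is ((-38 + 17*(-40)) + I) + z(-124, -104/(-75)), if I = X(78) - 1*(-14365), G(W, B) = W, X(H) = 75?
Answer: 16450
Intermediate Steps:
I = 14440 (I = 75 - 1*(-14365) = 75 + 14365 = 14440)
z(Q, Y) = -22*Q (z(Q, Y) = (Q + Q)*(-59 + 48) = (2*Q)*(-11) = -22*Q)
((-38 + 17*(-40)) + I) + z(-124, -104/(-75)) = ((-38 + 17*(-40)) + 14440) - 22*(-124) = ((-38 - 680) + 14440) + 2728 = (-718 + 14440) + 2728 = 13722 + 2728 = 16450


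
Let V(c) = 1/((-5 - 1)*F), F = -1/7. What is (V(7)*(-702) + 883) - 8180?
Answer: -8116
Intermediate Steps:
F = -⅐ (F = -1*⅐ = -⅐ ≈ -0.14286)
V(c) = 7/6 (V(c) = 1/((-5 - 1)*(-⅐)) = -7/(-6) = -⅙*(-7) = 7/6)
(V(7)*(-702) + 883) - 8180 = ((7/6)*(-702) + 883) - 8180 = (-819 + 883) - 8180 = 64 - 8180 = -8116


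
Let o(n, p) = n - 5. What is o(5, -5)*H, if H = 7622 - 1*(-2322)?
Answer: 0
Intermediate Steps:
o(n, p) = -5 + n
H = 9944 (H = 7622 + 2322 = 9944)
o(5, -5)*H = (-5 + 5)*9944 = 0*9944 = 0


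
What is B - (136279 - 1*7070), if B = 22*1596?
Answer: -94097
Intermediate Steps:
B = 35112
B - (136279 - 1*7070) = 35112 - (136279 - 1*7070) = 35112 - (136279 - 7070) = 35112 - 1*129209 = 35112 - 129209 = -94097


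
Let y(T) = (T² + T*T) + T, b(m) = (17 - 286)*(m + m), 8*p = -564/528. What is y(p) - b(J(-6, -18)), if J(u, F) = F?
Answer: -599949231/61952 ≈ -9684.1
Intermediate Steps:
p = -47/352 (p = (-564/528)/8 = (-564*1/528)/8 = (⅛)*(-47/44) = -47/352 ≈ -0.13352)
b(m) = -538*m
y(T) = T + 2*T² (y(T) = (T² + T²) + T = 2*T² + T = T + 2*T²)
y(p) - b(J(-6, -18)) = -47*(1 + 2*(-47/352))/352 - (-538)*(-18) = -47*(1 - 47/176)/352 - 1*9684 = -47/352*129/176 - 9684 = -6063/61952 - 9684 = -599949231/61952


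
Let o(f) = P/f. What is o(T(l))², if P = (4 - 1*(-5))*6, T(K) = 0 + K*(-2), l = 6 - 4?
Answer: 729/4 ≈ 182.25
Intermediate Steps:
l = 2
T(K) = -2*K (T(K) = 0 - 2*K = -2*K)
P = 54 (P = (4 + 5)*6 = 9*6 = 54)
o(f) = 54/f
o(T(l))² = (54/((-2*2)))² = (54/(-4))² = (54*(-¼))² = (-27/2)² = 729/4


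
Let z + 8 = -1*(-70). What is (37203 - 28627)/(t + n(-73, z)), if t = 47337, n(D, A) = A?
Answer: 8576/47399 ≈ 0.18093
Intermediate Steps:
z = 62 (z = -8 - 1*(-70) = -8 + 70 = 62)
(37203 - 28627)/(t + n(-73, z)) = (37203 - 28627)/(47337 + 62) = 8576/47399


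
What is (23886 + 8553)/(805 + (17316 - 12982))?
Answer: 10813/1713 ≈ 6.3123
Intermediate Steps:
(23886 + 8553)/(805 + (17316 - 12982)) = 32439/(805 + 4334) = 32439/5139 = 32439*(1/5139) = 10813/1713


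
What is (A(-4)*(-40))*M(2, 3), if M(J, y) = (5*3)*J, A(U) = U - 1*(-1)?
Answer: 3600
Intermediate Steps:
A(U) = 1 + U (A(U) = U + 1 = 1 + U)
M(J, y) = 15*J
(A(-4)*(-40))*M(2, 3) = ((1 - 4)*(-40))*(15*2) = -3*(-40)*30 = 120*30 = 3600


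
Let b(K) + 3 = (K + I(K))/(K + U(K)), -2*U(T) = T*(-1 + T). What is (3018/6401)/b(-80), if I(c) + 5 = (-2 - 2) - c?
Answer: -3339920/21232117 ≈ -0.15731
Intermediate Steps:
I(c) = -9 - c (I(c) = -5 + ((-2 - 2) - c) = -5 + (-4 - c) = -9 - c)
U(T) = -T*(-1 + T)/2
b(K) = -3 - 9/(K + K*(1 - K)/2) (b(K) = -3 + (K + (-9 - K))/(K + K*(1 - K)/2) = -3 - 9/(K + K*(1 - K)/2))
(3018/6401)/b(-80) = (3018/6401)/((3*(6 - 1*(-80)² + 3*(-80))/(-80*(-3 - 80)))) = (3018*(1/6401))/((3*(-1/80)*(6 - 1*6400 - 240)/(-83))) = 3018/(6401*((3*(-1/80)*(-1/83)*(6 - 6400 - 240)))) = 3018/(6401*((3*(-1/80)*(-1/83)*(-6634)))) = 3018/(6401*(-9951/3320)) = (3018/6401)*(-3320/9951) = -3339920/21232117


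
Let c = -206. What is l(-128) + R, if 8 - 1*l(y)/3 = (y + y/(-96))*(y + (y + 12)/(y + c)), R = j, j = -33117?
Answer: -13627371/167 ≈ -81601.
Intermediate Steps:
R = -33117
l(y) = 24 - 95*y*(y + (12 + y)/(-206 + y))/32 (l(y) = 24 - 3*(y + y/(-96))*(y + (y + 12)/(y - 206)) = 24 - 3*(y + y*(-1/96))*(y + (12 + y)/(-206 + y)) = 24 - 3*(y - y/96)*(y + (12 + y)/(-206 + y)) = 24 - 3*95*y/96*(y + (12 + y)/(-206 + y)) = 24 - 95*y*(y + (12 + y)/(-206 + y))/32)
l(-128) + R = (-158208 - 372*(-128) - 95*(-128)**3 + 19475*(-128)**2)/(32*(-206 - 128)) - 33117 = (1/32)*(-158208 + 47616 - 95*(-2097152) + 19475*16384)/(-334) - 33117 = (1/32)*(-1/334)*(-158208 + 47616 + 199229440 + 319078400) - 33117 = (1/32)*(-1/334)*518197248 - 33117 = -8096832/167 - 33117 = -13627371/167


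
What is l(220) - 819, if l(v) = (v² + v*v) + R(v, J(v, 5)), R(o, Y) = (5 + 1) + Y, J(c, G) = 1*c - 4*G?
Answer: 96187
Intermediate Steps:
J(c, G) = c - 4*G
R(o, Y) = 6 + Y
l(v) = -14 + v + 2*v² (l(v) = (v² + v*v) + (6 + (v - 4*5)) = (v² + v²) + (6 + (v - 20)) = 2*v² + (6 + (-20 + v)) = 2*v² + (-14 + v) = -14 + v + 2*v²)
l(220) - 819 = (-14 + 220 + 2*220²) - 819 = (-14 + 220 + 2*48400) - 819 = (-14 + 220 + 96800) - 819 = 97006 - 819 = 96187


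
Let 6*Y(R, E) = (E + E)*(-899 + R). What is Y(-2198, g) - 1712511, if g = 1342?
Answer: -9293707/3 ≈ -3.0979e+6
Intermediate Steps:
Y(R, E) = E*(-899 + R)/3 (Y(R, E) = ((E + E)*(-899 + R))/6 = ((2*E)*(-899 + R))/6 = (2*E*(-899 + R))/6 = E*(-899 + R)/3)
Y(-2198, g) - 1712511 = (1/3)*1342*(-899 - 2198) - 1712511 = (1/3)*1342*(-3097) - 1712511 = -4156174/3 - 1712511 = -9293707/3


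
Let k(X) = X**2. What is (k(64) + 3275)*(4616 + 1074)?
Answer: 41940990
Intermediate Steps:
(k(64) + 3275)*(4616 + 1074) = (64**2 + 3275)*(4616 + 1074) = (4096 + 3275)*5690 = 7371*5690 = 41940990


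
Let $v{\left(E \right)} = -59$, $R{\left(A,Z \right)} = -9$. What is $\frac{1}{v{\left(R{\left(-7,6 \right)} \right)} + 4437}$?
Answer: $\frac{1}{4378} \approx 0.00022841$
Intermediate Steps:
$\frac{1}{v{\left(R{\left(-7,6 \right)} \right)} + 4437} = \frac{1}{-59 + 4437} = \frac{1}{4378}$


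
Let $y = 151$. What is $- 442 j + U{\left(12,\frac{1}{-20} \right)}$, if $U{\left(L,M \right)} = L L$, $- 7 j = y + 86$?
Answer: $\frac{105762}{7} \approx 15109.0$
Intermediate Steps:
$j = - \frac{237}{7}$ ($j = - \frac{151 + 86}{7} = \left(- \frac{1}{7}\right) 237 = - \frac{237}{7} \approx -33.857$)
$U{\left(L,M \right)} = L^{2}$
$- 442 j + U{\left(12,\frac{1}{-20} \right)} = \left(-442\right) \left(- \frac{237}{7}\right) + 12^{2} = \frac{104754}{7} + 144 = \frac{105762}{7}$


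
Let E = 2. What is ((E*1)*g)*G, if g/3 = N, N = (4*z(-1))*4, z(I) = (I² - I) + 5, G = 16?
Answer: 10752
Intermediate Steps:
z(I) = 5 + I² - I
N = 112 (N = (4*(5 + (-1)² - 1*(-1)))*4 = (4*(5 + 1 + 1))*4 = (4*7)*4 = 28*4 = 112)
g = 336 (g = 3*112 = 336)
((E*1)*g)*G = ((2*1)*336)*16 = (2*336)*16 = 672*16 = 10752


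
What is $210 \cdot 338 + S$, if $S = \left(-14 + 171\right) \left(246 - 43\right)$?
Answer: $102851$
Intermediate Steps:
$S = 31871$ ($S = 157 \cdot 203 = 31871$)
$210 \cdot 338 + S = 210 \cdot 338 + 31871 = 70980 + 31871 = 102851$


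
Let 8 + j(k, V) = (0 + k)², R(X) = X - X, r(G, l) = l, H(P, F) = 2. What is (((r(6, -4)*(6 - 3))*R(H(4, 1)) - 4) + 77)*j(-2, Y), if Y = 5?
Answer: -292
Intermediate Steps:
R(X) = 0
j(k, V) = -8 + k² (j(k, V) = -8 + (0 + k)² = -8 + k²)
(((r(6, -4)*(6 - 3))*R(H(4, 1)) - 4) + 77)*j(-2, Y) = ((-4*(6 - 3)*0 - 4) + 77)*(-8 + (-2)²) = ((-4*3*0 - 4) + 77)*(-8 + 4) = ((-12*0 - 4) + 77)*(-4) = ((0 - 4) + 77)*(-4) = (-4 + 77)*(-4) = 73*(-4) = -292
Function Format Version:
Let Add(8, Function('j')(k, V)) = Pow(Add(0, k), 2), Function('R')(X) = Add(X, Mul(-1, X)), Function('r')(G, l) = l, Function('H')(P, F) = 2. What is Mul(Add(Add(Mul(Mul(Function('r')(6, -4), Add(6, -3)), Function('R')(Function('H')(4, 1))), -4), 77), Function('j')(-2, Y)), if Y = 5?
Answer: -292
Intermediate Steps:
Function('R')(X) = 0
Function('j')(k, V) = Add(-8, Pow(k, 2)) (Function('j')(k, V) = Add(-8, Pow(Add(0, k), 2)) = Add(-8, Pow(k, 2)))
Mul(Add(Add(Mul(Mul(Function('r')(6, -4), Add(6, -3)), Function('R')(Function('H')(4, 1))), -4), 77), Function('j')(-2, Y)) = Mul(Add(Add(Mul(Mul(-4, Add(6, -3)), 0), -4), 77), Add(-8, Pow(-2, 2))) = Mul(Add(Add(Mul(Mul(-4, 3), 0), -4), 77), Add(-8, 4)) = Mul(Add(Add(Mul(-12, 0), -4), 77), -4) = Mul(Add(Add(0, -4), 77), -4) = Mul(Add(-4, 77), -4) = Mul(73, -4) = -292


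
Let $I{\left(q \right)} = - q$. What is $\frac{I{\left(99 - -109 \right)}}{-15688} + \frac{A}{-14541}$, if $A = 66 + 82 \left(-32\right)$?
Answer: $\frac{145792}{770673} \approx 0.18917$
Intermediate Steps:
$A = -2558$ ($A = 66 - 2624 = -2558$)
$\frac{I{\left(99 - -109 \right)}}{-15688} + \frac{A}{-14541} = \frac{\left(-1\right) \left(99 - -109\right)}{-15688} - \frac{2558}{-14541} = - (99 + 109) \left(- \frac{1}{15688}\right) - - \frac{2558}{14541} = \left(-1\right) 208 \left(- \frac{1}{15688}\right) + \frac{2558}{14541} = \left(-208\right) \left(- \frac{1}{15688}\right) + \frac{2558}{14541} = \frac{26}{1961} + \frac{2558}{14541} = \frac{145792}{770673}$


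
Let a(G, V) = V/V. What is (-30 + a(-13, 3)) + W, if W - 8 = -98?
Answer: -119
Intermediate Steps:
W = -90 (W = 8 - 98 = -90)
a(G, V) = 1
(-30 + a(-13, 3)) + W = (-30 + 1) - 90 = -29 - 90 = -119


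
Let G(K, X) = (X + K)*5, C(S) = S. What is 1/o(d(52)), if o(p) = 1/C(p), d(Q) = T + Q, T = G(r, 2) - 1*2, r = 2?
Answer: 70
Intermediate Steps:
G(K, X) = 5*K + 5*X (G(K, X) = (K + X)*5 = 5*K + 5*X)
T = 18 (T = (5*2 + 5*2) - 1*2 = (10 + 10) - 2 = 20 - 2 = 18)
d(Q) = 18 + Q
o(p) = 1/p
1/o(d(52)) = 1/(1/(18 + 52)) = 1/(1/70) = 70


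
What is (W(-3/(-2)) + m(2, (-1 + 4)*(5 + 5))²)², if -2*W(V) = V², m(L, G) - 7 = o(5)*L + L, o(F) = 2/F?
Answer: 360354289/40000 ≈ 9008.9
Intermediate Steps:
m(L, G) = 7 + 7*L/5 (m(L, G) = 7 + ((2/5)*L + L) = 7 + ((2*(⅕))*L + L) = 7 + (2*L/5 + L) = 7 + 7*L/5)
W(V) = -V²/2
(W(-3/(-2)) + m(2, (-1 + 4)*(5 + 5))²)² = (-(-3/(-2))²/2 + (7 + (7/5)*2)²)² = (-(-3*(-½))²/2 + (7 + 14/5)²)² = (-(3/2)²/2 + (49/5)²)² = (-½*9/4 + 2401/25)² = (-9/8 + 2401/25)² = (18983/200)² = 360354289/40000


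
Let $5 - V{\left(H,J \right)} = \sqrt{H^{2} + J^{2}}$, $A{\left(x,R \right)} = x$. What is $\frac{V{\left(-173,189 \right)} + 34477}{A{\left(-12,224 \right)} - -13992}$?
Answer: $\frac{5747}{2330} - \frac{\sqrt{2626}}{2796} \approx 2.4482$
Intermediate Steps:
$V{\left(H,J \right)} = 5 - \sqrt{H^{2} + J^{2}}$
$\frac{V{\left(-173,189 \right)} + 34477}{A{\left(-12,224 \right)} - -13992} = \frac{\left(5 - \sqrt{\left(-173\right)^{2} + 189^{2}}\right) + 34477}{-12 - -13992} = \frac{\left(5 - \sqrt{29929 + 35721}\right) + 34477}{-12 + 13992} = \frac{\left(5 - \sqrt{65650}\right) + 34477}{13980} = \left(\left(5 - 5 \sqrt{2626}\right) + 34477\right) \frac{1}{13980} = \left(34482 - 5 \sqrt{2626}\right) \frac{1}{13980} = \frac{5747}{2330} - \frac{\sqrt{2626}}{2796}$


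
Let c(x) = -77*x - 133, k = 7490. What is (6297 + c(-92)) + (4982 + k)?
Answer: 25720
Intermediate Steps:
c(x) = -133 - 77*x
(6297 + c(-92)) + (4982 + k) = (6297 + (-133 - 77*(-92))) + (4982 + 7490) = (6297 + (-133 + 7084)) + 12472 = (6297 + 6951) + 12472 = 13248 + 12472 = 25720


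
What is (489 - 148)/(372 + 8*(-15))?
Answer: 341/252 ≈ 1.3532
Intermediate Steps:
(489 - 148)/(372 + 8*(-15)) = 341/(372 - 120) = 341/252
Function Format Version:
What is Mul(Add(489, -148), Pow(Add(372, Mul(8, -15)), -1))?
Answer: Rational(341, 252) ≈ 1.3532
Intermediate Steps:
Mul(Add(489, -148), Pow(Add(372, Mul(8, -15)), -1)) = Mul(341, Pow(Add(372, -120), -1)) = Mul(341, Pow(252, -1)) = Mul(341, Rational(1, 252)) = Rational(341, 252)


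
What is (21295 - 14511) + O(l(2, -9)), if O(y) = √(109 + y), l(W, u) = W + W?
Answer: 6784 + √113 ≈ 6794.6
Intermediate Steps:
l(W, u) = 2*W
(21295 - 14511) + O(l(2, -9)) = (21295 - 14511) + √(109 + 2*2) = 6784 + √(109 + 4) = 6784 + √113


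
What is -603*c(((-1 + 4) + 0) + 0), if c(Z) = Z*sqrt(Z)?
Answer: -1809*sqrt(3) ≈ -3133.3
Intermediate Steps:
c(Z) = Z**(3/2)
-603*c(((-1 + 4) + 0) + 0) = -603*(((-1 + 4) + 0) + 0)**(3/2) = -603*((3 + 0) + 0)**(3/2) = -603*(3 + 0)**(3/2) = -1809*sqrt(3)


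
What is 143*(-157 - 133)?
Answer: -41470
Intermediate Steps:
143*(-157 - 133) = 143*(-290) = -41470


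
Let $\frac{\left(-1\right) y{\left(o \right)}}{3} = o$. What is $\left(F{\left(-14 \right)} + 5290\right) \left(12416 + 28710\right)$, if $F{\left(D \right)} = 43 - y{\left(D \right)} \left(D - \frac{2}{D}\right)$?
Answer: $243260290$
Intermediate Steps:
$y{\left(o \right)} = - 3 o$
$F{\left(D \right)} = 43 + 3 D \left(D - \frac{2}{D}\right)$ ($F{\left(D \right)} = 43 - - 3 D \left(D - \frac{2}{D}\right) = 43 + 3 D \left(D - \frac{2}{D}\right)$)
$\left(F{\left(-14 \right)} + 5290\right) \left(12416 + 28710\right) = \left(\left(37 + 3 \left(-14\right)^{2}\right) + 5290\right) \left(12416 + 28710\right) = \left(\left(37 + 3 \cdot 196\right) + 5290\right) 41126 = \left(\left(37 + 588\right) + 5290\right) 41126 = \left(625 + 5290\right) 41126 = 5915 \cdot 41126 = 243260290$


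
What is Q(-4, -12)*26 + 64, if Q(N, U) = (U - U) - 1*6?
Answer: -92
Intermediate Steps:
Q(N, U) = -6 (Q(N, U) = 0 - 6 = -6)
Q(-4, -12)*26 + 64 = -6*26 + 64 = -156 + 64 = -92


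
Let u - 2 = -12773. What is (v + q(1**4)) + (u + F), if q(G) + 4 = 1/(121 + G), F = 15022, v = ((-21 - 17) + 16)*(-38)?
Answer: 376127/122 ≈ 3083.0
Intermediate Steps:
u = -12771 (u = 2 - 12773 = -12771)
v = 836 (v = (-38 + 16)*(-38) = -22*(-38) = 836)
q(G) = -4 + 1/(121 + G)
(v + q(1**4)) + (u + F) = (836 + (-483 - 4*1**4)/(121 + 1**4)) + (-12771 + 15022) = (836 + (-483 - 4*1)/(121 + 1)) + 2251 = (836 + (-483 - 4)/122) + 2251 = (836 + (1/122)*(-487)) + 2251 = (836 - 487/122) + 2251 = 101505/122 + 2251 = 376127/122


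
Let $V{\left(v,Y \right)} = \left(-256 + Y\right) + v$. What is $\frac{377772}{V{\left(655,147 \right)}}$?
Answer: $\frac{62962}{91} \approx 691.89$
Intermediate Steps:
$V{\left(v,Y \right)} = -256 + Y + v$
$\frac{377772}{V{\left(655,147 \right)}} = \frac{377772}{-256 + 147 + 655} = \frac{377772}{546} = 377772 \cdot \frac{1}{546} = \frac{62962}{91}$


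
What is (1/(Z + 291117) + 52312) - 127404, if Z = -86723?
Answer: -15348354247/204394 ≈ -75092.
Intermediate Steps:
(1/(Z + 291117) + 52312) - 127404 = (1/(-86723 + 291117) + 52312) - 127404 = (1/204394 + 52312) - 127404 = 10692258929/204394 - 127404 = -15348354247/204394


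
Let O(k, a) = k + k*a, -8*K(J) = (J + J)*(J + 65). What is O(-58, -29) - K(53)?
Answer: 6375/2 ≈ 3187.5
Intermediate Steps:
K(J) = -J*(65 + J)/4 (K(J) = -(J + J)*(J + 65)/8 = -2*J*(65 + J)/8 = -J*(65 + J)/4)
O(k, a) = k + a*k
O(-58, -29) - K(53) = -58*(1 - 29) - (-1)*53*(65 + 53)/4 = -58*(-28) - (-1)*53*118/4 = 1624 - 1*(-3127/2) = 1624 + 3127/2 = 6375/2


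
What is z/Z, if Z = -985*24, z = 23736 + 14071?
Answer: -37807/23640 ≈ -1.5993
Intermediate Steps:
z = 37807
Z = -23640
z/Z = 37807/(-23640) = 37807*(-1/23640) = -37807/23640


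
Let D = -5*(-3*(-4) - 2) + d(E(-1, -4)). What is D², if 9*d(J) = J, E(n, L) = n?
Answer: 203401/81 ≈ 2511.1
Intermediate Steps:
d(J) = J/9
D = -451/9 (D = -5*(-3*(-4) - 2) + (⅑)*(-1) = -5*(12 - 2) - ⅑ = -5*10 - ⅑ = -50 - ⅑ = -451/9 ≈ -50.111)
D² = (-451/9)² = 203401/81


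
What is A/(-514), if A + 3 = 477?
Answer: -237/257 ≈ -0.92218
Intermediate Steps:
A = 474 (A = -3 + 477 = 474)
A/(-514) = 474/(-514) = 474*(-1/514) = -237/257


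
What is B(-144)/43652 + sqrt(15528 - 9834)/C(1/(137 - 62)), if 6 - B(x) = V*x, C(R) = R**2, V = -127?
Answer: -9141/21826 + 5625*sqrt(5694) ≈ 4.2445e+5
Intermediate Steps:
B(x) = 6 + 127*x (B(x) = 6 - (-127)*x = 6 + 127*x)
B(-144)/43652 + sqrt(15528 - 9834)/C(1/(137 - 62)) = (6 + 127*(-144))/43652 + sqrt(15528 - 9834)/((1/(137 - 62))**2) = (6 - 18288)*(1/43652) + sqrt(5694)/((1/75)**2) = -18282*1/43652 + sqrt(5694)/((1/75)**2) = -9141/21826 + sqrt(5694)/(1/5625) = -9141/21826 + sqrt(5694)*5625 = -9141/21826 + 5625*sqrt(5694)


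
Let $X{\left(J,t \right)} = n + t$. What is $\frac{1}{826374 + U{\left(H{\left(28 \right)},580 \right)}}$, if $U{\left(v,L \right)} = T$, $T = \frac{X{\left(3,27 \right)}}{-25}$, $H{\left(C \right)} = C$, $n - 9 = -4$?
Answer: $\frac{25}{20659318} \approx 1.2101 \cdot 10^{-6}$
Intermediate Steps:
$n = 5$ ($n = 9 - 4 = 5$)
$X{\left(J,t \right)} = 5 + t$
$T = - \frac{32}{25}$ ($T = \frac{5 + 27}{-25} = 32 \left(- \frac{1}{25}\right) = - \frac{32}{25} \approx -1.28$)
$U{\left(v,L \right)} = - \frac{32}{25}$
$\frac{1}{826374 + U{\left(H{\left(28 \right)},580 \right)}} = \frac{1}{826374 - \frac{32}{25}} = \frac{1}{\frac{20659318}{25}} = \frac{25}{20659318}$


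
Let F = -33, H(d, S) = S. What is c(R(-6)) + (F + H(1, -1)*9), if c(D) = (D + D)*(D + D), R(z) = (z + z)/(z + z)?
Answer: -38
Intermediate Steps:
R(z) = 1 (R(z) = (2*z)/((2*z)) = (2*z)*(1/(2*z)) = 1)
c(D) = 4*D² (c(D) = (2*D)*(2*D) = 4*D²)
c(R(-6)) + (F + H(1, -1)*9) = 4*1² + (-33 - 1*9) = 4*1 + (-33 - 9) = 4 - 42 = -38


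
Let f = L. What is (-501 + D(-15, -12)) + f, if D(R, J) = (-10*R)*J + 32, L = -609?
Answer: -2878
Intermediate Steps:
f = -609
D(R, J) = 32 - 10*J*R (D(R, J) = -10*J*R + 32 = 32 - 10*J*R)
(-501 + D(-15, -12)) + f = (-501 + (32 - 10*(-12)*(-15))) - 609 = (-501 + (32 - 1800)) - 609 = (-501 - 1768) - 609 = -2269 - 609 = -2878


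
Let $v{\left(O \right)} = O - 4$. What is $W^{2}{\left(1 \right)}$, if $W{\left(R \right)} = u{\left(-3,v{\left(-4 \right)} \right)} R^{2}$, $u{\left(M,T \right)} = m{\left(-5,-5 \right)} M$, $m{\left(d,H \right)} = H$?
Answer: $225$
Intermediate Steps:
$v{\left(O \right)} = -4 + O$ ($v{\left(O \right)} = O - 4 = -4 + O$)
$u{\left(M,T \right)} = - 5 M$
$W{\left(R \right)} = 15 R^{2}$ ($W{\left(R \right)} = \left(-5\right) \left(-3\right) R^{2} = 15 R^{2}$)
$W^{2}{\left(1 \right)} = \left(15 \cdot 1^{2}\right)^{2} = \left(15 \cdot 1\right)^{2} = 15^{2} = 225$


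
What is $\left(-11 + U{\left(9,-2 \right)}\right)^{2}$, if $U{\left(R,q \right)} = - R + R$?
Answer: $121$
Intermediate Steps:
$U{\left(R,q \right)} = 0$
$\left(-11 + U{\left(9,-2 \right)}\right)^{2} = \left(-11 + 0\right)^{2} = \left(-11\right)^{2} = 121$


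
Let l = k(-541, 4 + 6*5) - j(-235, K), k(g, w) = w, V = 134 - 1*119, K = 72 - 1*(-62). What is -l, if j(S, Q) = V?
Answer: -19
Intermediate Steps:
K = 134 (K = 72 + 62 = 134)
V = 15 (V = 134 - 119 = 15)
j(S, Q) = 15
l = 19 (l = (4 + 6*5) - 1*15 = (4 + 30) - 15 = 34 - 15 = 19)
-l = -1*19 = -19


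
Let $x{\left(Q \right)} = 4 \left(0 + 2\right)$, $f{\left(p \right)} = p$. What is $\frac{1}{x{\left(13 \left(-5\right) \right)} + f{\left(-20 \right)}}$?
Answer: $- \frac{1}{12} \approx -0.083333$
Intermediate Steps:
$x{\left(Q \right)} = 8$ ($x{\left(Q \right)} = 4 \cdot 2 = 8$)
$\frac{1}{x{\left(13 \left(-5\right) \right)} + f{\left(-20 \right)}} = \frac{1}{8 - 20} = \frac{1}{-12} = - \frac{1}{12}$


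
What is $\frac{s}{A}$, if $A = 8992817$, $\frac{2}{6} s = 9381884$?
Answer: $\frac{28145652}{8992817} \approx 3.1298$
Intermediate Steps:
$s = 28145652$ ($s = 3 \cdot 9381884 = 28145652$)
$\frac{s}{A} = \frac{28145652}{8992817}$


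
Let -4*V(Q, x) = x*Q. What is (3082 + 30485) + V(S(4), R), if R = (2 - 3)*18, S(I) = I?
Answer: 33585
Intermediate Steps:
R = -18 (R = -1*18 = -18)
V(Q, x) = -Q*x/4 (V(Q, x) = -x*Q/4 = -Q*x/4)
(3082 + 30485) + V(S(4), R) = (3082 + 30485) - 1/4*4*(-18) = 33567 + 18 = 33585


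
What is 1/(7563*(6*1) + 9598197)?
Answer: 1/9643575 ≈ 1.0370e-7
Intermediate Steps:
1/(7563*(6*1) + 9598197) = 1/(7563*6 + 9598197) = 1/(45378 + 9598197) = 1/9643575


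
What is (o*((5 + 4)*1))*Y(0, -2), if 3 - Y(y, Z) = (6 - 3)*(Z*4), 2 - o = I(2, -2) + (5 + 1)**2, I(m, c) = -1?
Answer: -8019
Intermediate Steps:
o = -33 (o = 2 - (-1 + (5 + 1)**2) = 2 - (-1 + 6**2) = 2 - (-1 + 36) = 2 - 1*35 = 2 - 35 = -33)
Y(y, Z) = 3 - 12*Z (Y(y, Z) = 3 - (6 - 3)*Z*4 = 3 - 3*4*Z = 3 - 12*Z)
(o*((5 + 4)*1))*Y(0, -2) = (-33*(5 + 4))*(3 - 12*(-2)) = (-297)*(3 + 24) = -33*9*27 = -297*27 = -8019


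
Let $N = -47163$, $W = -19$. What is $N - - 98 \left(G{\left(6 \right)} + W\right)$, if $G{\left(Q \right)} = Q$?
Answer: $-48437$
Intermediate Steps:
$N - - 98 \left(G{\left(6 \right)} + W\right) = -47163 - - 98 \left(6 - 19\right) = -47163 - \left(-98\right) \left(-13\right) = -47163 - 1274 = -48437$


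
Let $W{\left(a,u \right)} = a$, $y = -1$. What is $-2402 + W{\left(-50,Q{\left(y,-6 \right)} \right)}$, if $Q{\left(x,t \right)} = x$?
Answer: $-2452$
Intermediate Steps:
$-2402 + W{\left(-50,Q{\left(y,-6 \right)} \right)} = -2402 - 50 = -2452$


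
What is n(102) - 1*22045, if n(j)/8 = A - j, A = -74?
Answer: -23453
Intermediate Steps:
n(j) = -592 - 8*j (n(j) = 8*(-74 - j) = -592 - 8*j)
n(102) - 1*22045 = (-592 - 8*102) - 1*22045 = (-592 - 816) - 22045 = -1408 - 22045 = -23453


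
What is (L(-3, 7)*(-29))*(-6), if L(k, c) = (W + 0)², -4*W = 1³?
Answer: 87/8 ≈ 10.875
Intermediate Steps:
W = -¼ (W = -¼*1³ = -¼*1 = -¼ ≈ -0.25000)
L(k, c) = 1/16 (L(k, c) = (-¼ + 0)² = (-¼)² = 1/16)
(L(-3, 7)*(-29))*(-6) = ((1/16)*(-29))*(-6) = -29/16*(-6) = 87/8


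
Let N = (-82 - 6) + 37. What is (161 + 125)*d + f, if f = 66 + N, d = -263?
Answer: -75203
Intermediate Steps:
N = -51 (N = -88 + 37 = -51)
f = 15 (f = 66 - 51 = 15)
(161 + 125)*d + f = (161 + 125)*(-263) + 15 = 286*(-263) + 15 = -75218 + 15 = -75203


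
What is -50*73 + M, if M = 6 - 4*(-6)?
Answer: -3620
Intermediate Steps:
M = 30 (M = 6 + 24 = 30)
-50*73 + M = -50*73 + 30 = -3650 + 30 = -3620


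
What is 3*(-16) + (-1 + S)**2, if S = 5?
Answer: -32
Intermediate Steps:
3*(-16) + (-1 + S)**2 = 3*(-16) + (-1 + 5)**2 = -48 + 4**2 = -48 + 16 = -32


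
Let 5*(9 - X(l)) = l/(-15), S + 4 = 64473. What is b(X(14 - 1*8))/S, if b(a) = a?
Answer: 227/1611725 ≈ 0.00014084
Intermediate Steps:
S = 64469 (S = -4 + 64473 = 64469)
X(l) = 9 + l/75 (X(l) = 9 - l/(5*(-15)) = 9 - l*(-1)/(5*15) = 9 - (-1)*l/75 = 9 + l/75)
b(X(14 - 1*8))/S = (9 + (14 - 1*8)/75)/64469 = (9 + (14 - 8)/75)*(1/64469) = (9 + (1/75)*6)*(1/64469) = (9 + 2/25)*(1/64469) = (227/25)*(1/64469) = 227/1611725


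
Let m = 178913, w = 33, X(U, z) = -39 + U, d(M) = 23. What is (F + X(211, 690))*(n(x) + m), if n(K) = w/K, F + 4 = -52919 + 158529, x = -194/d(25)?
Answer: 1835690610707/97 ≈ 1.8925e+10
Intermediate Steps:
x = -194/23 ≈ -8.4348
F = 105606 (F = -4 + (-52919 + 158529) = -4 + 105610 = 105606)
n(K) = 33/K
(F + X(211, 690))*(n(x) + m) = (105606 + (-39 + 211))*(33/(-194/23) + 178913) = (105606 + 172)*(33*(-23/194) + 178913) = 105778*(-759/194 + 178913) = 105778*(34708363/194) = 1835690610707/97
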